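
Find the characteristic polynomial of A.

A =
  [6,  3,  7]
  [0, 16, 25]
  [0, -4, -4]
x^3 - 18*x^2 + 108*x - 216

Expanding det(x·I − A) (e.g. by cofactor expansion or by noting that A is similar to its Jordan form J, which has the same characteristic polynomial as A) gives
  χ_A(x) = x^3 - 18*x^2 + 108*x - 216
which factors as (x - 6)^3. The eigenvalues (with algebraic multiplicities) are λ = 6 with multiplicity 3.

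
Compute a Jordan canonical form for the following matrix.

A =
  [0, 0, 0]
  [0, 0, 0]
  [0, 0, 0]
J_1(0) ⊕ J_1(0) ⊕ J_1(0)

The characteristic polynomial is
  det(x·I − A) = x^3

Eigenvalues and multiplicities (the geometric multiplicity of λ is n − rank(A − λI), which equals the number of Jordan blocks for λ):
  λ = 0: algebraic multiplicity = 3, geometric multiplicity = 3

Determining the block sizes for each eigenvalue:
  λ = 0: gm = am = 3, so every block has size 1 → block sizes [1, 1, 1]

Assembling the blocks gives a Jordan form
J =
  [0, 0, 0]
  [0, 0, 0]
  [0, 0, 0]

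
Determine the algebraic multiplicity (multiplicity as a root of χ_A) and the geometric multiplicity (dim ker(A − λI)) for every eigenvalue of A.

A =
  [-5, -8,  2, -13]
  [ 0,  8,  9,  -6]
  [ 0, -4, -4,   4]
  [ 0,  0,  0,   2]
λ = -5: alg = 1, geom = 1; λ = 2: alg = 3, geom = 2

Step 1 — factor the characteristic polynomial to read off the algebraic multiplicities:
  χ_A(x) = (x - 2)^3*(x + 5)

Step 2 — compute geometric multiplicities via the rank-nullity identity g(λ) = n − rank(A − λI):
  rank(A − (-5)·I) = 3, so dim ker(A − (-5)·I) = n − 3 = 1
  rank(A − (2)·I) = 2, so dim ker(A − (2)·I) = n − 2 = 2

Summary:
  λ = -5: algebraic multiplicity = 1, geometric multiplicity = 1
  λ = 2: algebraic multiplicity = 3, geometric multiplicity = 2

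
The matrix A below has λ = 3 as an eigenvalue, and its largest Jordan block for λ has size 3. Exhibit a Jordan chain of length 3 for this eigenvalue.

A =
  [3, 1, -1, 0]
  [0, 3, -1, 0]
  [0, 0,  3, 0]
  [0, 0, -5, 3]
A Jordan chain for λ = 3 of length 3:
v_1 = (-1, 0, 0, 0)ᵀ
v_2 = (-1, -1, 0, -5)ᵀ
v_3 = (0, 0, 1, 0)ᵀ

Let N = A − (3)·I. We want v_3 with N^3 v_3 = 0 but N^2 v_3 ≠ 0; then v_{j-1} := N · v_j for j = 3, …, 2.

Pick v_3 = (0, 0, 1, 0)ᵀ.
Then v_2 = N · v_3 = (-1, -1, 0, -5)ᵀ.
Then v_1 = N · v_2 = (-1, 0, 0, 0)ᵀ.

Sanity check: (A − (3)·I) v_1 = (0, 0, 0, 0)ᵀ = 0. ✓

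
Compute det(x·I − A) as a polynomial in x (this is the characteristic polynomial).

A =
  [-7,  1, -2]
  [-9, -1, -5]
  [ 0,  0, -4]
x^3 + 12*x^2 + 48*x + 64

Expanding det(x·I − A) (e.g. by cofactor expansion or by noting that A is similar to its Jordan form J, which has the same characteristic polynomial as A) gives
  χ_A(x) = x^3 + 12*x^2 + 48*x + 64
which factors as (x + 4)^3. The eigenvalues (with algebraic multiplicities) are λ = -4 with multiplicity 3.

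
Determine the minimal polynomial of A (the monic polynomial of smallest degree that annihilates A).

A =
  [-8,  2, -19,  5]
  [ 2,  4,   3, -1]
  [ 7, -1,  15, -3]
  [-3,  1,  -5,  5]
x^2 - 8*x + 16

The characteristic polynomial is χ_A(x) = (x - 4)^4, so the eigenvalues are known. The minimal polynomial is
  m_A(x) = Π_λ (x − λ)^{k_λ}
where k_λ is the size of the *largest* Jordan block for λ (equivalently, the smallest k with (A − λI)^k v = 0 for every generalised eigenvector v of λ).

  λ = 4: largest Jordan block has size 2, contributing (x − 4)^2

So m_A(x) = (x - 4)^2 = x^2 - 8*x + 16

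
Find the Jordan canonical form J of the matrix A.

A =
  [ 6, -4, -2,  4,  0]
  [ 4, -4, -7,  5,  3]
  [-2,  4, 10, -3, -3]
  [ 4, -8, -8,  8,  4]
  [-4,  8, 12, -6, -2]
J_1(2) ⊕ J_3(4) ⊕ J_1(4)

The characteristic polynomial is
  det(x·I − A) = x^5 - 18*x^4 + 128*x^3 - 448*x^2 + 768*x - 512 = (x - 4)^4*(x - 2)

Eigenvalues and multiplicities (the geometric multiplicity of λ is n − rank(A − λI), which equals the number of Jordan blocks for λ):
  λ = 2: algebraic multiplicity = 1, geometric multiplicity = 1
  λ = 4: algebraic multiplicity = 4, geometric multiplicity = 2

Determining the block sizes for each eigenvalue:
  λ = 2: one block (gm = 1), so the single block has size am = 1 → block sizes [1]
  λ = 4: with am = 4 and gm = 2, the partition is not yet determined (e.g. several partitions of 4 into 2 parts exist). Let N = A − (4)·I. Computing rank(N^1) = 3, rank(N^2) = 2, rank(N^3) = 1; the number of blocks of size ≥ j is rank(N^{j−1}) − rank(N^j), giving [2, 1, 1]. So we have 1 block(s) of size 3, 1 block(s) of size 1 → block sizes [3, 1]

Assembling the blocks gives a Jordan form
J =
  [2, 0, 0, 0, 0]
  [0, 4, 1, 0, 0]
  [0, 0, 4, 1, 0]
  [0, 0, 0, 4, 0]
  [0, 0, 0, 0, 4]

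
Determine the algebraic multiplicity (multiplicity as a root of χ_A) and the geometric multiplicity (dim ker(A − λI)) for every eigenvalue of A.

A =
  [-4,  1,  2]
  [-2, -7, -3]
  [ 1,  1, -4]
λ = -5: alg = 3, geom = 1

Step 1 — factor the characteristic polynomial to read off the algebraic multiplicities:
  χ_A(x) = (x + 5)^3

Step 2 — compute geometric multiplicities via the rank-nullity identity g(λ) = n − rank(A − λI):
  rank(A − (-5)·I) = 2, so dim ker(A − (-5)·I) = n − 2 = 1

Summary:
  λ = -5: algebraic multiplicity = 3, geometric multiplicity = 1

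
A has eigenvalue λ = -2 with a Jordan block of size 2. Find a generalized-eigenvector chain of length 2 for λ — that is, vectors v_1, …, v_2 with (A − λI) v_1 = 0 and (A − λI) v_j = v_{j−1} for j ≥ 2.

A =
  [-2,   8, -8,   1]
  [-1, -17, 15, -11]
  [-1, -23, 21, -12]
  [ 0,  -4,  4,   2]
A Jordan chain for λ = -2 of length 2:
v_1 = (0, -1, -1, 0)ᵀ
v_2 = (1, 0, 0, 0)ᵀ

Let N = A − (-2)·I. We want v_2 with N^2 v_2 = 0 but N^1 v_2 ≠ 0; then v_{j-1} := N · v_j for j = 2, …, 2.

Pick v_2 = (1, 0, 0, 0)ᵀ.
Then v_1 = N · v_2 = (0, -1, -1, 0)ᵀ.

Sanity check: (A − (-2)·I) v_1 = (0, 0, 0, 0)ᵀ = 0. ✓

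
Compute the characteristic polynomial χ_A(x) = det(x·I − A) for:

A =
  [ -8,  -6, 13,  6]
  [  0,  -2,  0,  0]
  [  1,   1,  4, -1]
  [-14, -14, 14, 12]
x^4 - 6*x^3 - 11*x^2 + 60*x + 100

Expanding det(x·I − A) (e.g. by cofactor expansion or by noting that A is similar to its Jordan form J, which has the same characteristic polynomial as A) gives
  χ_A(x) = x^4 - 6*x^3 - 11*x^2 + 60*x + 100
which factors as (x - 5)^2*(x + 2)^2. The eigenvalues (with algebraic multiplicities) are λ = -2 with multiplicity 2, λ = 5 with multiplicity 2.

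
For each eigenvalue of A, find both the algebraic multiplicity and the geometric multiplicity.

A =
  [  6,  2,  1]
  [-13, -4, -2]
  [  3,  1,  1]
λ = 1: alg = 3, geom = 1

Step 1 — factor the characteristic polynomial to read off the algebraic multiplicities:
  χ_A(x) = (x - 1)^3

Step 2 — compute geometric multiplicities via the rank-nullity identity g(λ) = n − rank(A − λI):
  rank(A − (1)·I) = 2, so dim ker(A − (1)·I) = n − 2 = 1

Summary:
  λ = 1: algebraic multiplicity = 3, geometric multiplicity = 1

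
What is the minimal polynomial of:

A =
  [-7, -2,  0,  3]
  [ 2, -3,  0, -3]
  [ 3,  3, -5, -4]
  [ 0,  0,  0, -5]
x^2 + 10*x + 25

The characteristic polynomial is χ_A(x) = (x + 5)^4, so the eigenvalues are known. The minimal polynomial is
  m_A(x) = Π_λ (x − λ)^{k_λ}
where k_λ is the size of the *largest* Jordan block for λ (equivalently, the smallest k with (A − λI)^k v = 0 for every generalised eigenvector v of λ).

  λ = -5: largest Jordan block has size 2, contributing (x + 5)^2

So m_A(x) = (x + 5)^2 = x^2 + 10*x + 25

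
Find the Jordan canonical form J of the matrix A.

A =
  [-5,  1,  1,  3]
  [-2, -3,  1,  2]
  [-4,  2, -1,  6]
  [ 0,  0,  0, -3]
J_3(-3) ⊕ J_1(-3)

The characteristic polynomial is
  det(x·I − A) = x^4 + 12*x^3 + 54*x^2 + 108*x + 81 = (x + 3)^4

Eigenvalues and multiplicities (the geometric multiplicity of λ is n − rank(A − λI), which equals the number of Jordan blocks for λ):
  λ = -3: algebraic multiplicity = 4, geometric multiplicity = 2

Determining the block sizes for each eigenvalue:
  λ = -3: with am = 4 and gm = 2, the partition is not yet determined (e.g. several partitions of 4 into 2 parts exist). Let N = A − (-3)·I. Computing rank(N^1) = 2, rank(N^2) = 1, rank(N^3) = 0; the number of blocks of size ≥ j is rank(N^{j−1}) − rank(N^j), giving [2, 1, 1]. So we have 1 block(s) of size 3, 1 block(s) of size 1 → block sizes [3, 1]

Assembling the blocks gives a Jordan form
J =
  [-3,  1,  0,  0]
  [ 0, -3,  1,  0]
  [ 0,  0, -3,  0]
  [ 0,  0,  0, -3]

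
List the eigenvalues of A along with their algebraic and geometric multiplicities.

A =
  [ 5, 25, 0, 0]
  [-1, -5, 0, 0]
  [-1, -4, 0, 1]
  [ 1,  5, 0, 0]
λ = 0: alg = 4, geom = 2

Step 1 — factor the characteristic polynomial to read off the algebraic multiplicities:
  χ_A(x) = x^4

Step 2 — compute geometric multiplicities via the rank-nullity identity g(λ) = n − rank(A − λI):
  rank(A − (0)·I) = 2, so dim ker(A − (0)·I) = n − 2 = 2

Summary:
  λ = 0: algebraic multiplicity = 4, geometric multiplicity = 2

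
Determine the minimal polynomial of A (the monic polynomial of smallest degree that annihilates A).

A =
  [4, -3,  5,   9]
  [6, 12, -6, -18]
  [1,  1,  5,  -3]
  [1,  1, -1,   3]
x^3 - 18*x^2 + 108*x - 216

The characteristic polynomial is χ_A(x) = (x - 6)^4, so the eigenvalues are known. The minimal polynomial is
  m_A(x) = Π_λ (x − λ)^{k_λ}
where k_λ is the size of the *largest* Jordan block for λ (equivalently, the smallest k with (A − λI)^k v = 0 for every generalised eigenvector v of λ).

  λ = 6: largest Jordan block has size 3, contributing (x − 6)^3

So m_A(x) = (x - 6)^3 = x^3 - 18*x^2 + 108*x - 216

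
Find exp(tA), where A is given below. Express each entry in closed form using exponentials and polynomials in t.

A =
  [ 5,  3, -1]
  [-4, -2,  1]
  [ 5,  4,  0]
e^{tA} =
  [-t^2*exp(t)/2 + 4*t*exp(t) + exp(t), -t^2*exp(t)/2 + 3*t*exp(t), -t*exp(t)]
  [t^2*exp(t)/2 - 4*t*exp(t), t^2*exp(t)/2 - 3*t*exp(t) + exp(t), t*exp(t)]
  [-t^2*exp(t)/2 + 5*t*exp(t), -t^2*exp(t)/2 + 4*t*exp(t), -t*exp(t) + exp(t)]

Strategy: write A = P · J · P⁻¹ where J is a Jordan canonical form, so e^{tA} = P · e^{tJ} · P⁻¹, and e^{tJ} can be computed block-by-block.

A has Jordan form
J =
  [1, 1, 0]
  [0, 1, 1]
  [0, 0, 1]
(up to reordering of blocks).

Per-block formulas:
  For a 3×3 Jordan block J_3(1): exp(t · J_3(1)) = e^(1t)·(I + t·N + (t^2/2)·N^2), where N is the 3×3 nilpotent shift.

After assembling e^{tJ} and conjugating by P, we get:

e^{tA} =
  [-t^2*exp(t)/2 + 4*t*exp(t) + exp(t), -t^2*exp(t)/2 + 3*t*exp(t), -t*exp(t)]
  [t^2*exp(t)/2 - 4*t*exp(t), t^2*exp(t)/2 - 3*t*exp(t) + exp(t), t*exp(t)]
  [-t^2*exp(t)/2 + 5*t*exp(t), -t^2*exp(t)/2 + 4*t*exp(t), -t*exp(t) + exp(t)]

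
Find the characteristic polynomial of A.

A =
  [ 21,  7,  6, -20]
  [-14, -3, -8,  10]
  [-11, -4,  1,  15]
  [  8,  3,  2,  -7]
x^4 - 12*x^3 + 54*x^2 - 108*x + 81

Expanding det(x·I − A) (e.g. by cofactor expansion or by noting that A is similar to its Jordan form J, which has the same characteristic polynomial as A) gives
  χ_A(x) = x^4 - 12*x^3 + 54*x^2 - 108*x + 81
which factors as (x - 3)^4. The eigenvalues (with algebraic multiplicities) are λ = 3 with multiplicity 4.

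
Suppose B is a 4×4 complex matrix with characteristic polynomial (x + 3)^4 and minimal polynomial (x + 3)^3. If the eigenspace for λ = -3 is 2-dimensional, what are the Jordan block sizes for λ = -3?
Block sizes for λ = -3: [3, 1]

Step 1 — from the characteristic polynomial, algebraic multiplicity of λ = -3 is 4. From dim ker(B − (-3)·I) = 2, there are exactly 2 Jordan blocks for λ = -3.
Step 2 — from the minimal polynomial, the factor (x + 3)^3 tells us the largest block for λ = -3 has size 3.
Step 3 — with total size 4, 2 blocks, and largest block 3, the block sizes (in nonincreasing order) are [3, 1].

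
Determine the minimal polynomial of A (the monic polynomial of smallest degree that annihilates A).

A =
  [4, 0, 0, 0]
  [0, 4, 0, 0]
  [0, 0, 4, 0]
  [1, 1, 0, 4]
x^2 - 8*x + 16

The characteristic polynomial is χ_A(x) = (x - 4)^4, so the eigenvalues are known. The minimal polynomial is
  m_A(x) = Π_λ (x − λ)^{k_λ}
where k_λ is the size of the *largest* Jordan block for λ (equivalently, the smallest k with (A − λI)^k v = 0 for every generalised eigenvector v of λ).

  λ = 4: largest Jordan block has size 2, contributing (x − 4)^2

So m_A(x) = (x - 4)^2 = x^2 - 8*x + 16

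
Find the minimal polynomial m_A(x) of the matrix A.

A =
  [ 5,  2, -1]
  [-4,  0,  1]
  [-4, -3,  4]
x^3 - 9*x^2 + 27*x - 27

The characteristic polynomial is χ_A(x) = (x - 3)^3, so the eigenvalues are known. The minimal polynomial is
  m_A(x) = Π_λ (x − λ)^{k_λ}
where k_λ is the size of the *largest* Jordan block for λ (equivalently, the smallest k with (A − λI)^k v = 0 for every generalised eigenvector v of λ).

  λ = 3: largest Jordan block has size 3, contributing (x − 3)^3

So m_A(x) = (x - 3)^3 = x^3 - 9*x^2 + 27*x - 27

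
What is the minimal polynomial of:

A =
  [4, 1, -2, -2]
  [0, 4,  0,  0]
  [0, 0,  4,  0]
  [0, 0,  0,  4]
x^2 - 8*x + 16

The characteristic polynomial is χ_A(x) = (x - 4)^4, so the eigenvalues are known. The minimal polynomial is
  m_A(x) = Π_λ (x − λ)^{k_λ}
where k_λ is the size of the *largest* Jordan block for λ (equivalently, the smallest k with (A − λI)^k v = 0 for every generalised eigenvector v of λ).

  λ = 4: largest Jordan block has size 2, contributing (x − 4)^2

So m_A(x) = (x - 4)^2 = x^2 - 8*x + 16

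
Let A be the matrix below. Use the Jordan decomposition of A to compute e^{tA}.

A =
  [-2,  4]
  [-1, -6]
e^{tA} =
  [2*t*exp(-4*t) + exp(-4*t), 4*t*exp(-4*t)]
  [-t*exp(-4*t), -2*t*exp(-4*t) + exp(-4*t)]

Strategy: write A = P · J · P⁻¹ where J is a Jordan canonical form, so e^{tA} = P · e^{tJ} · P⁻¹, and e^{tJ} can be computed block-by-block.

A has Jordan form
J =
  [-4,  1]
  [ 0, -4]
(up to reordering of blocks).

Per-block formulas:
  For a 2×2 Jordan block J_2(-4): exp(t · J_2(-4)) = e^(-4t)·(I + t·N), where N is the 2×2 nilpotent shift.

After assembling e^{tJ} and conjugating by P, we get:

e^{tA} =
  [2*t*exp(-4*t) + exp(-4*t), 4*t*exp(-4*t)]
  [-t*exp(-4*t), -2*t*exp(-4*t) + exp(-4*t)]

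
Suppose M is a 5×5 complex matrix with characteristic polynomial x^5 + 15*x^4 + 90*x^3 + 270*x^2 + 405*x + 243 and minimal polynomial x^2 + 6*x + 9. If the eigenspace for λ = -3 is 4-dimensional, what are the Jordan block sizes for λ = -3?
Block sizes for λ = -3: [2, 1, 1, 1]

Step 1 — from the characteristic polynomial, algebraic multiplicity of λ = -3 is 5. From dim ker(M − (-3)·I) = 4, there are exactly 4 Jordan blocks for λ = -3.
Step 2 — from the minimal polynomial, the factor (x + 3)^2 tells us the largest block for λ = -3 has size 2.
Step 3 — with total size 5, 4 blocks, and largest block 2, the block sizes (in nonincreasing order) are [2, 1, 1, 1].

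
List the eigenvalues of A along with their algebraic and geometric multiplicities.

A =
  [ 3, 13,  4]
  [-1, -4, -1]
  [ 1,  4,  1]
λ = 0: alg = 3, geom = 1

Step 1 — factor the characteristic polynomial to read off the algebraic multiplicities:
  χ_A(x) = x^3

Step 2 — compute geometric multiplicities via the rank-nullity identity g(λ) = n − rank(A − λI):
  rank(A − (0)·I) = 2, so dim ker(A − (0)·I) = n − 2 = 1

Summary:
  λ = 0: algebraic multiplicity = 3, geometric multiplicity = 1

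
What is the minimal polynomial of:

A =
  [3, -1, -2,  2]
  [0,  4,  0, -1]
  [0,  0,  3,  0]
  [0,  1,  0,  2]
x^3 - 9*x^2 + 27*x - 27

The characteristic polynomial is χ_A(x) = (x - 3)^4, so the eigenvalues are known. The minimal polynomial is
  m_A(x) = Π_λ (x − λ)^{k_λ}
where k_λ is the size of the *largest* Jordan block for λ (equivalently, the smallest k with (A − λI)^k v = 0 for every generalised eigenvector v of λ).

  λ = 3: largest Jordan block has size 3, contributing (x − 3)^3

So m_A(x) = (x - 3)^3 = x^3 - 9*x^2 + 27*x - 27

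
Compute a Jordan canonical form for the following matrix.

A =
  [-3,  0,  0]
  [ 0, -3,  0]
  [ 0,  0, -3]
J_1(-3) ⊕ J_1(-3) ⊕ J_1(-3)

The characteristic polynomial is
  det(x·I − A) = x^3 + 9*x^2 + 27*x + 27 = (x + 3)^3

Eigenvalues and multiplicities (the geometric multiplicity of λ is n − rank(A − λI), which equals the number of Jordan blocks for λ):
  λ = -3: algebraic multiplicity = 3, geometric multiplicity = 3

Determining the block sizes for each eigenvalue:
  λ = -3: gm = am = 3, so every block has size 1 → block sizes [1, 1, 1]

Assembling the blocks gives a Jordan form
J =
  [-3,  0,  0]
  [ 0, -3,  0]
  [ 0,  0, -3]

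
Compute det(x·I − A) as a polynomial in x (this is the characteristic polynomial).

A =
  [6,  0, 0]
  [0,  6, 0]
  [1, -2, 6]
x^3 - 18*x^2 + 108*x - 216

Expanding det(x·I − A) (e.g. by cofactor expansion or by noting that A is similar to its Jordan form J, which has the same characteristic polynomial as A) gives
  χ_A(x) = x^3 - 18*x^2 + 108*x - 216
which factors as (x - 6)^3. The eigenvalues (with algebraic multiplicities) are λ = 6 with multiplicity 3.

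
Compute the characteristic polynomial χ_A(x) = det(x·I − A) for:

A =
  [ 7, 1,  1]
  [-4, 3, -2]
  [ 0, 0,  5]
x^3 - 15*x^2 + 75*x - 125

Expanding det(x·I − A) (e.g. by cofactor expansion or by noting that A is similar to its Jordan form J, which has the same characteristic polynomial as A) gives
  χ_A(x) = x^3 - 15*x^2 + 75*x - 125
which factors as (x - 5)^3. The eigenvalues (with algebraic multiplicities) are λ = 5 with multiplicity 3.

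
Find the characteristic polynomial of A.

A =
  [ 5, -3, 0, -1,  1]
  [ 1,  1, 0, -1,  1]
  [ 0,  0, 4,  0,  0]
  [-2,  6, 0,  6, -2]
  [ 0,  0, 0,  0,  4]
x^5 - 20*x^4 + 160*x^3 - 640*x^2 + 1280*x - 1024

Expanding det(x·I − A) (e.g. by cofactor expansion or by noting that A is similar to its Jordan form J, which has the same characteristic polynomial as A) gives
  χ_A(x) = x^5 - 20*x^4 + 160*x^3 - 640*x^2 + 1280*x - 1024
which factors as (x - 4)^5. The eigenvalues (with algebraic multiplicities) are λ = 4 with multiplicity 5.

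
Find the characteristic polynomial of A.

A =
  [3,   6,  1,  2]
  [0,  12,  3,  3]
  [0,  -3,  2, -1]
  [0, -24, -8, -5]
x^4 - 12*x^3 + 54*x^2 - 108*x + 81

Expanding det(x·I − A) (e.g. by cofactor expansion or by noting that A is similar to its Jordan form J, which has the same characteristic polynomial as A) gives
  χ_A(x) = x^4 - 12*x^3 + 54*x^2 - 108*x + 81
which factors as (x - 3)^4. The eigenvalues (with algebraic multiplicities) are λ = 3 with multiplicity 4.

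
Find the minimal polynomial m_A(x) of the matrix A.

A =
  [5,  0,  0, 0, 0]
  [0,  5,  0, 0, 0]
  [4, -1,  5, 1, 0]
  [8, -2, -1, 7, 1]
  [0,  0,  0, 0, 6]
x^4 - 23*x^3 + 198*x^2 - 756*x + 1080

The characteristic polynomial is χ_A(x) = (x - 6)^3*(x - 5)^2, so the eigenvalues are known. The minimal polynomial is
  m_A(x) = Π_λ (x − λ)^{k_λ}
where k_λ is the size of the *largest* Jordan block for λ (equivalently, the smallest k with (A − λI)^k v = 0 for every generalised eigenvector v of λ).

  λ = 5: largest Jordan block has size 1, contributing (x − 5)
  λ = 6: largest Jordan block has size 3, contributing (x − 6)^3

So m_A(x) = (x - 6)^3*(x - 5) = x^4 - 23*x^3 + 198*x^2 - 756*x + 1080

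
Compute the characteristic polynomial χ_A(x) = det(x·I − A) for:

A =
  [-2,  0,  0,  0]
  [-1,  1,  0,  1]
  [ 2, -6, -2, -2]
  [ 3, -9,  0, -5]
x^4 + 8*x^3 + 24*x^2 + 32*x + 16

Expanding det(x·I − A) (e.g. by cofactor expansion or by noting that A is similar to its Jordan form J, which has the same characteristic polynomial as A) gives
  χ_A(x) = x^4 + 8*x^3 + 24*x^2 + 32*x + 16
which factors as (x + 2)^4. The eigenvalues (with algebraic multiplicities) are λ = -2 with multiplicity 4.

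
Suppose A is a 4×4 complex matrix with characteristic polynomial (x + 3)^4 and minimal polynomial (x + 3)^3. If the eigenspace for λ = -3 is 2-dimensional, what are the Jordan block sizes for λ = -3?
Block sizes for λ = -3: [3, 1]

Step 1 — from the characteristic polynomial, algebraic multiplicity of λ = -3 is 4. From dim ker(A − (-3)·I) = 2, there are exactly 2 Jordan blocks for λ = -3.
Step 2 — from the minimal polynomial, the factor (x + 3)^3 tells us the largest block for λ = -3 has size 3.
Step 3 — with total size 4, 2 blocks, and largest block 3, the block sizes (in nonincreasing order) are [3, 1].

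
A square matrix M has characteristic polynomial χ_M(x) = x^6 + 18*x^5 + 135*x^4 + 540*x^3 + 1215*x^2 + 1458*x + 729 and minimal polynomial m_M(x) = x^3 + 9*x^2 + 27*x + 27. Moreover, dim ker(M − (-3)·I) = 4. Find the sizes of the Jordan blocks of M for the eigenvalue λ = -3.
Block sizes for λ = -3: [3, 1, 1, 1]

Step 1 — from the characteristic polynomial, algebraic multiplicity of λ = -3 is 6. From dim ker(M − (-3)·I) = 4, there are exactly 4 Jordan blocks for λ = -3.
Step 2 — from the minimal polynomial, the factor (x + 3)^3 tells us the largest block for λ = -3 has size 3.
Step 3 — with total size 6, 4 blocks, and largest block 3, the block sizes (in nonincreasing order) are [3, 1, 1, 1].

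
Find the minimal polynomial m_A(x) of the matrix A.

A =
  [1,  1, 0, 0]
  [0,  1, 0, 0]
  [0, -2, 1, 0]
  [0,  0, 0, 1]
x^2 - 2*x + 1

The characteristic polynomial is χ_A(x) = (x - 1)^4, so the eigenvalues are known. The minimal polynomial is
  m_A(x) = Π_λ (x − λ)^{k_λ}
where k_λ is the size of the *largest* Jordan block for λ (equivalently, the smallest k with (A − λI)^k v = 0 for every generalised eigenvector v of λ).

  λ = 1: largest Jordan block has size 2, contributing (x − 1)^2

So m_A(x) = (x - 1)^2 = x^2 - 2*x + 1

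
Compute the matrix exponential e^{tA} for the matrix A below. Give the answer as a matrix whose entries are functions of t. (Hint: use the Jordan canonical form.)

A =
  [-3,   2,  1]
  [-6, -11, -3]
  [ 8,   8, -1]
e^{tA} =
  [2*t*exp(-5*t) + exp(-5*t), 2*t*exp(-5*t), t*exp(-5*t)]
  [-6*t*exp(-5*t), -6*t*exp(-5*t) + exp(-5*t), -3*t*exp(-5*t)]
  [8*t*exp(-5*t), 8*t*exp(-5*t), 4*t*exp(-5*t) + exp(-5*t)]

Strategy: write A = P · J · P⁻¹ where J is a Jordan canonical form, so e^{tA} = P · e^{tJ} · P⁻¹, and e^{tJ} can be computed block-by-block.

A has Jordan form
J =
  [-5,  1,  0]
  [ 0, -5,  0]
  [ 0,  0, -5]
(up to reordering of blocks).

Per-block formulas:
  For a 2×2 Jordan block J_2(-5): exp(t · J_2(-5)) = e^(-5t)·(I + t·N), where N is the 2×2 nilpotent shift.
  For a 1×1 block at λ = -5: exp(t · [-5]) = [e^(-5t)].

After assembling e^{tJ} and conjugating by P, we get:

e^{tA} =
  [2*t*exp(-5*t) + exp(-5*t), 2*t*exp(-5*t), t*exp(-5*t)]
  [-6*t*exp(-5*t), -6*t*exp(-5*t) + exp(-5*t), -3*t*exp(-5*t)]
  [8*t*exp(-5*t), 8*t*exp(-5*t), 4*t*exp(-5*t) + exp(-5*t)]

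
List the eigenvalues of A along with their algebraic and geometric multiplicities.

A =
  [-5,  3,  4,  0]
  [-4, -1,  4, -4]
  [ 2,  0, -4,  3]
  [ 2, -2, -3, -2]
λ = -3: alg = 4, geom = 2

Step 1 — factor the characteristic polynomial to read off the algebraic multiplicities:
  χ_A(x) = (x + 3)^4

Step 2 — compute geometric multiplicities via the rank-nullity identity g(λ) = n − rank(A − λI):
  rank(A − (-3)·I) = 2, so dim ker(A − (-3)·I) = n − 2 = 2

Summary:
  λ = -3: algebraic multiplicity = 4, geometric multiplicity = 2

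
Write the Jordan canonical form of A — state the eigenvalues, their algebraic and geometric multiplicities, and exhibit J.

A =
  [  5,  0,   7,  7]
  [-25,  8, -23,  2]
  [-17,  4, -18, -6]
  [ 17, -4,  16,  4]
J_3(-2) ⊕ J_1(5)

The characteristic polynomial is
  det(x·I − A) = x^4 + x^3 - 18*x^2 - 52*x - 40 = (x - 5)*(x + 2)^3

Eigenvalues and multiplicities (the geometric multiplicity of λ is n − rank(A − λI), which equals the number of Jordan blocks for λ):
  λ = -2: algebraic multiplicity = 3, geometric multiplicity = 1
  λ = 5: algebraic multiplicity = 1, geometric multiplicity = 1

Determining the block sizes for each eigenvalue:
  λ = -2: one block (gm = 1), so the single block has size am = 3 → block sizes [3]
  λ = 5: one block (gm = 1), so the single block has size am = 1 → block sizes [1]

Assembling the blocks gives a Jordan form
J =
  [-2,  1,  0, 0]
  [ 0, -2,  1, 0]
  [ 0,  0, -2, 0]
  [ 0,  0,  0, 5]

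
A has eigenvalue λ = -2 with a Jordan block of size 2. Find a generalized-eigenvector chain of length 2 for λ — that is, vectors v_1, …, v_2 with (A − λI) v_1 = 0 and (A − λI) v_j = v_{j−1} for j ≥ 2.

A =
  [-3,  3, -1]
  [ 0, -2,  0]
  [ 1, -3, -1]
A Jordan chain for λ = -2 of length 2:
v_1 = (-1, 0, 1)ᵀ
v_2 = (1, 0, 0)ᵀ

Let N = A − (-2)·I. We want v_2 with N^2 v_2 = 0 but N^1 v_2 ≠ 0; then v_{j-1} := N · v_j for j = 2, …, 2.

Pick v_2 = (1, 0, 0)ᵀ.
Then v_1 = N · v_2 = (-1, 0, 1)ᵀ.

Sanity check: (A − (-2)·I) v_1 = (0, 0, 0)ᵀ = 0. ✓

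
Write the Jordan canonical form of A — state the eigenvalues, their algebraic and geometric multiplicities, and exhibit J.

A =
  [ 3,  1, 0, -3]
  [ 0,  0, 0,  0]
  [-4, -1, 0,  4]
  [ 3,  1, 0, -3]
J_2(0) ⊕ J_2(0)

The characteristic polynomial is
  det(x·I − A) = x^4

Eigenvalues and multiplicities (the geometric multiplicity of λ is n − rank(A − λI), which equals the number of Jordan blocks for λ):
  λ = 0: algebraic multiplicity = 4, geometric multiplicity = 2

Determining the block sizes for each eigenvalue:
  λ = 0: with am = 4 and gm = 2, the partition is not yet determined (e.g. several partitions of 4 into 2 parts exist). Let N = A − (0)·I. Computing rank(N^1) = 2, rank(N^2) = 0; the number of blocks of size ≥ j is rank(N^{j−1}) − rank(N^j), giving [2, 2]. So we have 2 block(s) of size 2 → block sizes [2, 2]

Assembling the blocks gives a Jordan form
J =
  [0, 1, 0, 0]
  [0, 0, 0, 0]
  [0, 0, 0, 1]
  [0, 0, 0, 0]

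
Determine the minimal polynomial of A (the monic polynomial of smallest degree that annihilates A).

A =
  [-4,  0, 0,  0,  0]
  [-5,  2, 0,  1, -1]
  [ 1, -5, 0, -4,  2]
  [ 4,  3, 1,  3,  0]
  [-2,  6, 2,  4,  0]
x^5 - x^4 - 11*x^3 + 29*x^2 - 26*x + 8

The characteristic polynomial is χ_A(x) = (x - 2)*(x - 1)^3*(x + 4), so the eigenvalues are known. The minimal polynomial is
  m_A(x) = Π_λ (x − λ)^{k_λ}
where k_λ is the size of the *largest* Jordan block for λ (equivalently, the smallest k with (A − λI)^k v = 0 for every generalised eigenvector v of λ).

  λ = -4: largest Jordan block has size 1, contributing (x + 4)
  λ = 1: largest Jordan block has size 3, contributing (x − 1)^3
  λ = 2: largest Jordan block has size 1, contributing (x − 2)

So m_A(x) = (x - 2)*(x - 1)^3*(x + 4) = x^5 - x^4 - 11*x^3 + 29*x^2 - 26*x + 8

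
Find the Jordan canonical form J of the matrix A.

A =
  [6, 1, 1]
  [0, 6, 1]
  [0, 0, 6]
J_3(6)

The characteristic polynomial is
  det(x·I − A) = x^3 - 18*x^2 + 108*x - 216 = (x - 6)^3

Eigenvalues and multiplicities (the geometric multiplicity of λ is n − rank(A − λI), which equals the number of Jordan blocks for λ):
  λ = 6: algebraic multiplicity = 3, geometric multiplicity = 1

Determining the block sizes for each eigenvalue:
  λ = 6: one block (gm = 1), so the single block has size am = 3 → block sizes [3]

Assembling the blocks gives a Jordan form
J =
  [6, 1, 0]
  [0, 6, 1]
  [0, 0, 6]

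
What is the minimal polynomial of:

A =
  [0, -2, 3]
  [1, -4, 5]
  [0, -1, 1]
x^3 + 3*x^2 + 3*x + 1

The characteristic polynomial is χ_A(x) = (x + 1)^3, so the eigenvalues are known. The minimal polynomial is
  m_A(x) = Π_λ (x − λ)^{k_λ}
where k_λ is the size of the *largest* Jordan block for λ (equivalently, the smallest k with (A − λI)^k v = 0 for every generalised eigenvector v of λ).

  λ = -1: largest Jordan block has size 3, contributing (x + 1)^3

So m_A(x) = (x + 1)^3 = x^3 + 3*x^2 + 3*x + 1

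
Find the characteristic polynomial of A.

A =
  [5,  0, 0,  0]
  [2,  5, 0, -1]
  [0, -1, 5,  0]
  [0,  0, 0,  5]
x^4 - 20*x^3 + 150*x^2 - 500*x + 625

Expanding det(x·I − A) (e.g. by cofactor expansion or by noting that A is similar to its Jordan form J, which has the same characteristic polynomial as A) gives
  χ_A(x) = x^4 - 20*x^3 + 150*x^2 - 500*x + 625
which factors as (x - 5)^4. The eigenvalues (with algebraic multiplicities) are λ = 5 with multiplicity 4.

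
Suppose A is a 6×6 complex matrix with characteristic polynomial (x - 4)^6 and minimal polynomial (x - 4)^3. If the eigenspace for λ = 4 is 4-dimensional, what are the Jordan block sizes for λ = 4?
Block sizes for λ = 4: [3, 1, 1, 1]

Step 1 — from the characteristic polynomial, algebraic multiplicity of λ = 4 is 6. From dim ker(A − (4)·I) = 4, there are exactly 4 Jordan blocks for λ = 4.
Step 2 — from the minimal polynomial, the factor (x − 4)^3 tells us the largest block for λ = 4 has size 3.
Step 3 — with total size 6, 4 blocks, and largest block 3, the block sizes (in nonincreasing order) are [3, 1, 1, 1].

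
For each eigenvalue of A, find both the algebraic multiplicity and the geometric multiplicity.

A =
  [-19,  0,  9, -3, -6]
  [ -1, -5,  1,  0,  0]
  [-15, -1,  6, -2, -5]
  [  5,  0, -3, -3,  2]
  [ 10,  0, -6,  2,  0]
λ = -5: alg = 1, geom = 1; λ = -4: alg = 4, geom = 2

Step 1 — factor the characteristic polynomial to read off the algebraic multiplicities:
  χ_A(x) = (x + 4)^4*(x + 5)

Step 2 — compute geometric multiplicities via the rank-nullity identity g(λ) = n − rank(A − λI):
  rank(A − (-5)·I) = 4, so dim ker(A − (-5)·I) = n − 4 = 1
  rank(A − (-4)·I) = 3, so dim ker(A − (-4)·I) = n − 3 = 2

Summary:
  λ = -5: algebraic multiplicity = 1, geometric multiplicity = 1
  λ = -4: algebraic multiplicity = 4, geometric multiplicity = 2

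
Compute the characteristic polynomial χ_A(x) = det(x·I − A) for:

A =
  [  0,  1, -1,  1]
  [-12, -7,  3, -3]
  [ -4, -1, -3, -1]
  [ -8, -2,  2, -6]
x^4 + 16*x^3 + 96*x^2 + 256*x + 256

Expanding det(x·I − A) (e.g. by cofactor expansion or by noting that A is similar to its Jordan form J, which has the same characteristic polynomial as A) gives
  χ_A(x) = x^4 + 16*x^3 + 96*x^2 + 256*x + 256
which factors as (x + 4)^4. The eigenvalues (with algebraic multiplicities) are λ = -4 with multiplicity 4.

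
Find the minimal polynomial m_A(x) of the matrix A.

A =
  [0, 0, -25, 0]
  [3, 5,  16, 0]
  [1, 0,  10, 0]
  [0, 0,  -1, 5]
x^3 - 15*x^2 + 75*x - 125

The characteristic polynomial is χ_A(x) = (x - 5)^4, so the eigenvalues are known. The minimal polynomial is
  m_A(x) = Π_λ (x − λ)^{k_λ}
where k_λ is the size of the *largest* Jordan block for λ (equivalently, the smallest k with (A − λI)^k v = 0 for every generalised eigenvector v of λ).

  λ = 5: largest Jordan block has size 3, contributing (x − 5)^3

So m_A(x) = (x - 5)^3 = x^3 - 15*x^2 + 75*x - 125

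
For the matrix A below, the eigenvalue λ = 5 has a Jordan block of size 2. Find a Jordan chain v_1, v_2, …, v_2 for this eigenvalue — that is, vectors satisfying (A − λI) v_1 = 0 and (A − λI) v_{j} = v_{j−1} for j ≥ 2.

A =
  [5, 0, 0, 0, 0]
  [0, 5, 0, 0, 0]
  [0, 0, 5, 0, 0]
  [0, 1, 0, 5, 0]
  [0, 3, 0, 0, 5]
A Jordan chain for λ = 5 of length 2:
v_1 = (0, 0, 0, 1, 3)ᵀ
v_2 = (0, 1, 0, 0, 0)ᵀ

Let N = A − (5)·I. We want v_2 with N^2 v_2 = 0 but N^1 v_2 ≠ 0; then v_{j-1} := N · v_j for j = 2, …, 2.

Pick v_2 = (0, 1, 0, 0, 0)ᵀ.
Then v_1 = N · v_2 = (0, 0, 0, 1, 3)ᵀ.

Sanity check: (A − (5)·I) v_1 = (0, 0, 0, 0, 0)ᵀ = 0. ✓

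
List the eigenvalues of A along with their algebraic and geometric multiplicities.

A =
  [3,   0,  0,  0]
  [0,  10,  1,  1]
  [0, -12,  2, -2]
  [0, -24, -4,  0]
λ = 3: alg = 1, geom = 1; λ = 4: alg = 3, geom = 2

Step 1 — factor the characteristic polynomial to read off the algebraic multiplicities:
  χ_A(x) = (x - 4)^3*(x - 3)

Step 2 — compute geometric multiplicities via the rank-nullity identity g(λ) = n − rank(A − λI):
  rank(A − (3)·I) = 3, so dim ker(A − (3)·I) = n − 3 = 1
  rank(A − (4)·I) = 2, so dim ker(A − (4)·I) = n − 2 = 2

Summary:
  λ = 3: algebraic multiplicity = 1, geometric multiplicity = 1
  λ = 4: algebraic multiplicity = 3, geometric multiplicity = 2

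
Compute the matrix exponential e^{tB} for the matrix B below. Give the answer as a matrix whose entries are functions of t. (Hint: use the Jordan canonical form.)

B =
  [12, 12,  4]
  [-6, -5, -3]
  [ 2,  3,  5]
e^{tB} =
  [8*t*exp(4*t) + exp(4*t), 12*t*exp(4*t), 4*t*exp(4*t)]
  [-6*t*exp(4*t), -9*t*exp(4*t) + exp(4*t), -3*t*exp(4*t)]
  [2*t*exp(4*t), 3*t*exp(4*t), t*exp(4*t) + exp(4*t)]

Strategy: write B = P · J · P⁻¹ where J is a Jordan canonical form, so e^{tB} = P · e^{tJ} · P⁻¹, and e^{tJ} can be computed block-by-block.

B has Jordan form
J =
  [4, 1, 0]
  [0, 4, 0]
  [0, 0, 4]
(up to reordering of blocks).

Per-block formulas:
  For a 1×1 block at λ = 4: exp(t · [4]) = [e^(4t)].
  For a 2×2 Jordan block J_2(4): exp(t · J_2(4)) = e^(4t)·(I + t·N), where N is the 2×2 nilpotent shift.

After assembling e^{tJ} and conjugating by P, we get:

e^{tB} =
  [8*t*exp(4*t) + exp(4*t), 12*t*exp(4*t), 4*t*exp(4*t)]
  [-6*t*exp(4*t), -9*t*exp(4*t) + exp(4*t), -3*t*exp(4*t)]
  [2*t*exp(4*t), 3*t*exp(4*t), t*exp(4*t) + exp(4*t)]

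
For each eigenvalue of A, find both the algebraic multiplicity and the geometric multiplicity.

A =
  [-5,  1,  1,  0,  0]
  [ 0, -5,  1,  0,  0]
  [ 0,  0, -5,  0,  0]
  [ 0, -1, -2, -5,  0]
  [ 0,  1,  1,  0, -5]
λ = -5: alg = 5, geom = 3

Step 1 — factor the characteristic polynomial to read off the algebraic multiplicities:
  χ_A(x) = (x + 5)^5

Step 2 — compute geometric multiplicities via the rank-nullity identity g(λ) = n − rank(A − λI):
  rank(A − (-5)·I) = 2, so dim ker(A − (-5)·I) = n − 2 = 3

Summary:
  λ = -5: algebraic multiplicity = 5, geometric multiplicity = 3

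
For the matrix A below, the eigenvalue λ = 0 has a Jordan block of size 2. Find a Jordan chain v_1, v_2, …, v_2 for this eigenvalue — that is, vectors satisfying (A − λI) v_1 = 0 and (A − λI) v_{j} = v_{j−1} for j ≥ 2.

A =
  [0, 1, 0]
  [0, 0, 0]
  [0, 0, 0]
A Jordan chain for λ = 0 of length 2:
v_1 = (1, 0, 0)ᵀ
v_2 = (0, 1, 0)ᵀ

Let N = A − (0)·I. We want v_2 with N^2 v_2 = 0 but N^1 v_2 ≠ 0; then v_{j-1} := N · v_j for j = 2, …, 2.

Pick v_2 = (0, 1, 0)ᵀ.
Then v_1 = N · v_2 = (1, 0, 0)ᵀ.

Sanity check: (A − (0)·I) v_1 = (0, 0, 0)ᵀ = 0. ✓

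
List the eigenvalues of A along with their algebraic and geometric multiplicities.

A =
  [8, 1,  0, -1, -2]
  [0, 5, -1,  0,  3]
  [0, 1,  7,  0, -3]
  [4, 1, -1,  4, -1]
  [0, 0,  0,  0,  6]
λ = 6: alg = 5, geom = 3

Step 1 — factor the characteristic polynomial to read off the algebraic multiplicities:
  χ_A(x) = (x - 6)^5

Step 2 — compute geometric multiplicities via the rank-nullity identity g(λ) = n − rank(A − λI):
  rank(A − (6)·I) = 2, so dim ker(A − (6)·I) = n − 2 = 3

Summary:
  λ = 6: algebraic multiplicity = 5, geometric multiplicity = 3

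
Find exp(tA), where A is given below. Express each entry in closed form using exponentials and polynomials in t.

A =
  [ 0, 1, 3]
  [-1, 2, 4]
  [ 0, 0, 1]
e^{tA} =
  [-t*exp(t) + exp(t), t*exp(t), t^2*exp(t)/2 + 3*t*exp(t)]
  [-t*exp(t), t*exp(t) + exp(t), t^2*exp(t)/2 + 4*t*exp(t)]
  [0, 0, exp(t)]

Strategy: write A = P · J · P⁻¹ where J is a Jordan canonical form, so e^{tA} = P · e^{tJ} · P⁻¹, and e^{tJ} can be computed block-by-block.

A has Jordan form
J =
  [1, 1, 0]
  [0, 1, 1]
  [0, 0, 1]
(up to reordering of blocks).

Per-block formulas:
  For a 3×3 Jordan block J_3(1): exp(t · J_3(1)) = e^(1t)·(I + t·N + (t^2/2)·N^2), where N is the 3×3 nilpotent shift.

After assembling e^{tJ} and conjugating by P, we get:

e^{tA} =
  [-t*exp(t) + exp(t), t*exp(t), t^2*exp(t)/2 + 3*t*exp(t)]
  [-t*exp(t), t*exp(t) + exp(t), t^2*exp(t)/2 + 4*t*exp(t)]
  [0, 0, exp(t)]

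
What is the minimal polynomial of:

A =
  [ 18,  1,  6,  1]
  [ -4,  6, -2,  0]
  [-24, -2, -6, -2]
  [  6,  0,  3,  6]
x^3 - 18*x^2 + 108*x - 216

The characteristic polynomial is χ_A(x) = (x - 6)^4, so the eigenvalues are known. The minimal polynomial is
  m_A(x) = Π_λ (x − λ)^{k_λ}
where k_λ is the size of the *largest* Jordan block for λ (equivalently, the smallest k with (A − λI)^k v = 0 for every generalised eigenvector v of λ).

  λ = 6: largest Jordan block has size 3, contributing (x − 6)^3

So m_A(x) = (x - 6)^3 = x^3 - 18*x^2 + 108*x - 216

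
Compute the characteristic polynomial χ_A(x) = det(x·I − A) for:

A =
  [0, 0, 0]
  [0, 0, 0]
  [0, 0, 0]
x^3

Expanding det(x·I − A) (e.g. by cofactor expansion or by noting that A is similar to its Jordan form J, which has the same characteristic polynomial as A) gives
  χ_A(x) = x^3
which factors as x^3. The eigenvalues (with algebraic multiplicities) are λ = 0 with multiplicity 3.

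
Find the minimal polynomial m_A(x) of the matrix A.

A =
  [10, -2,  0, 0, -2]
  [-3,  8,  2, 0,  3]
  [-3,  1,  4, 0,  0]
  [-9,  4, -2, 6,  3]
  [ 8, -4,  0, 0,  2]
x^3 - 18*x^2 + 108*x - 216

The characteristic polynomial is χ_A(x) = (x - 6)^5, so the eigenvalues are known. The minimal polynomial is
  m_A(x) = Π_λ (x − λ)^{k_λ}
where k_λ is the size of the *largest* Jordan block for λ (equivalently, the smallest k with (A − λI)^k v = 0 for every generalised eigenvector v of λ).

  λ = 6: largest Jordan block has size 3, contributing (x − 6)^3

So m_A(x) = (x - 6)^3 = x^3 - 18*x^2 + 108*x - 216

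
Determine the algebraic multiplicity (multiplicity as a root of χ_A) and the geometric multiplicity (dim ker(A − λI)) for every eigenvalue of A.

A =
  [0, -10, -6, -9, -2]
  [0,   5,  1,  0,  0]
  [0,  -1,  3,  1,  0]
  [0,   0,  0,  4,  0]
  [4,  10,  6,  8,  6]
λ = 2: alg = 1, geom = 1; λ = 4: alg = 4, geom = 2

Step 1 — factor the characteristic polynomial to read off the algebraic multiplicities:
  χ_A(x) = (x - 4)^4*(x - 2)

Step 2 — compute geometric multiplicities via the rank-nullity identity g(λ) = n − rank(A − λI):
  rank(A − (2)·I) = 4, so dim ker(A − (2)·I) = n − 4 = 1
  rank(A − (4)·I) = 3, so dim ker(A − (4)·I) = n − 3 = 2

Summary:
  λ = 2: algebraic multiplicity = 1, geometric multiplicity = 1
  λ = 4: algebraic multiplicity = 4, geometric multiplicity = 2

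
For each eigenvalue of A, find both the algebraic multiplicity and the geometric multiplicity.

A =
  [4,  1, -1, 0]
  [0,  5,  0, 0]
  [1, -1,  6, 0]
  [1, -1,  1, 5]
λ = 5: alg = 4, geom = 3

Step 1 — factor the characteristic polynomial to read off the algebraic multiplicities:
  χ_A(x) = (x - 5)^4

Step 2 — compute geometric multiplicities via the rank-nullity identity g(λ) = n − rank(A − λI):
  rank(A − (5)·I) = 1, so dim ker(A − (5)·I) = n − 1 = 3

Summary:
  λ = 5: algebraic multiplicity = 4, geometric multiplicity = 3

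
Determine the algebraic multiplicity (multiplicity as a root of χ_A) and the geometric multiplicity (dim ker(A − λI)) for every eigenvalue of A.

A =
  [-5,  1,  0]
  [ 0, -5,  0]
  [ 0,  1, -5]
λ = -5: alg = 3, geom = 2

Step 1 — factor the characteristic polynomial to read off the algebraic multiplicities:
  χ_A(x) = (x + 5)^3

Step 2 — compute geometric multiplicities via the rank-nullity identity g(λ) = n − rank(A − λI):
  rank(A − (-5)·I) = 1, so dim ker(A − (-5)·I) = n − 1 = 2

Summary:
  λ = -5: algebraic multiplicity = 3, geometric multiplicity = 2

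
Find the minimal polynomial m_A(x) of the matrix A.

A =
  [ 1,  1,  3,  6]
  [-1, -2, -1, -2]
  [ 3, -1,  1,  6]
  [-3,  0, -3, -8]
x^3 + 6*x^2 + 12*x + 8

The characteristic polynomial is χ_A(x) = (x + 2)^4, so the eigenvalues are known. The minimal polynomial is
  m_A(x) = Π_λ (x − λ)^{k_λ}
where k_λ is the size of the *largest* Jordan block for λ (equivalently, the smallest k with (A − λI)^k v = 0 for every generalised eigenvector v of λ).

  λ = -2: largest Jordan block has size 3, contributing (x + 2)^3

So m_A(x) = (x + 2)^3 = x^3 + 6*x^2 + 12*x + 8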